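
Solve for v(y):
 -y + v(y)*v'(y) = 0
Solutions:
 v(y) = -sqrt(C1 + y^2)
 v(y) = sqrt(C1 + y^2)


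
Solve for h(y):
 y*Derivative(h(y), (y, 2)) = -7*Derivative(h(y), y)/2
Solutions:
 h(y) = C1 + C2/y^(5/2)


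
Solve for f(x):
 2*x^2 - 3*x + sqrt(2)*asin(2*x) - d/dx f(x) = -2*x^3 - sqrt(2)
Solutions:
 f(x) = C1 + x^4/2 + 2*x^3/3 - 3*x^2/2 + sqrt(2)*x + sqrt(2)*(x*asin(2*x) + sqrt(1 - 4*x^2)/2)


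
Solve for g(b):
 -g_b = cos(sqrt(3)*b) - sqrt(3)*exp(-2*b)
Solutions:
 g(b) = C1 - sqrt(3)*sin(sqrt(3)*b)/3 - sqrt(3)*exp(-2*b)/2


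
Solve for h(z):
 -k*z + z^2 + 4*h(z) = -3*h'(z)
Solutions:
 h(z) = C1*exp(-4*z/3) + k*z/4 - 3*k/16 - z^2/4 + 3*z/8 - 9/32


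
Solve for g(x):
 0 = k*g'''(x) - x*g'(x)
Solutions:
 g(x) = C1 + Integral(C2*airyai(x*(1/k)^(1/3)) + C3*airybi(x*(1/k)^(1/3)), x)


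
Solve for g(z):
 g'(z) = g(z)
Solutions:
 g(z) = C1*exp(z)


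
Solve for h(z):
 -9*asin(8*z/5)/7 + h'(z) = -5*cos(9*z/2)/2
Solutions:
 h(z) = C1 + 9*z*asin(8*z/5)/7 + 9*sqrt(25 - 64*z^2)/56 - 5*sin(9*z/2)/9


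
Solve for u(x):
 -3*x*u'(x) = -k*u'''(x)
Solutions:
 u(x) = C1 + Integral(C2*airyai(3^(1/3)*x*(1/k)^(1/3)) + C3*airybi(3^(1/3)*x*(1/k)^(1/3)), x)


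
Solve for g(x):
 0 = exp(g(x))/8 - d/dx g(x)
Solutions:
 g(x) = log(-1/(C1 + x)) + 3*log(2)


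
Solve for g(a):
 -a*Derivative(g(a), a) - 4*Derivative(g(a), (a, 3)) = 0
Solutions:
 g(a) = C1 + Integral(C2*airyai(-2^(1/3)*a/2) + C3*airybi(-2^(1/3)*a/2), a)


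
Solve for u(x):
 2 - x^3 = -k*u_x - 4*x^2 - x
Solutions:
 u(x) = C1 + x^4/(4*k) - 4*x^3/(3*k) - x^2/(2*k) - 2*x/k


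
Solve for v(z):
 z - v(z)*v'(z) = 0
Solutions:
 v(z) = -sqrt(C1 + z^2)
 v(z) = sqrt(C1 + z^2)


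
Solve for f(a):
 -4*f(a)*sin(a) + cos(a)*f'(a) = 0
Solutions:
 f(a) = C1/cos(a)^4


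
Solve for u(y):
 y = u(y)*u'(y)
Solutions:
 u(y) = -sqrt(C1 + y^2)
 u(y) = sqrt(C1 + y^2)


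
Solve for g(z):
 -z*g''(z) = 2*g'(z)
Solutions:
 g(z) = C1 + C2/z


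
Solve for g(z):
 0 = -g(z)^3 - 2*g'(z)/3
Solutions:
 g(z) = -sqrt(-1/(C1 - 3*z))
 g(z) = sqrt(-1/(C1 - 3*z))


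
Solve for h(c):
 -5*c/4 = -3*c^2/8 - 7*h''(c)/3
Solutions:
 h(c) = C1 + C2*c - 3*c^4/224 + 5*c^3/56


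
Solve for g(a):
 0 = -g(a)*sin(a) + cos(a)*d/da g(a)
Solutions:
 g(a) = C1/cos(a)


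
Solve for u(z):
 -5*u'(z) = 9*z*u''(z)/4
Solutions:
 u(z) = C1 + C2/z^(11/9)


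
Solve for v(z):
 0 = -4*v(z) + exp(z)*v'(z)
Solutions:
 v(z) = C1*exp(-4*exp(-z))


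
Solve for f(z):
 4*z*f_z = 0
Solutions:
 f(z) = C1


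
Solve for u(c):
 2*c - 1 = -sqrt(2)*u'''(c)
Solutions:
 u(c) = C1 + C2*c + C3*c^2 - sqrt(2)*c^4/24 + sqrt(2)*c^3/12


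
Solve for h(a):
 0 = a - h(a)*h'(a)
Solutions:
 h(a) = -sqrt(C1 + a^2)
 h(a) = sqrt(C1 + a^2)


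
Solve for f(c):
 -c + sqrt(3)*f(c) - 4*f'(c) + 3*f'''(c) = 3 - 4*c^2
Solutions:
 f(c) = C1*exp(sqrt(3)*c/3) + C2*exp(c*(-sqrt(3) + sqrt(39))/6) + C3*exp(-c*(sqrt(3) + sqrt(39))/6) - 4*sqrt(3)*c^2/3 - 32*c/3 + sqrt(3)*c/3 - 119*sqrt(3)/9 + 4/3


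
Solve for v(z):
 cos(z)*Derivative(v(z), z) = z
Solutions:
 v(z) = C1 + Integral(z/cos(z), z)


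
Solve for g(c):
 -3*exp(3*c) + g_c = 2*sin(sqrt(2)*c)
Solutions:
 g(c) = C1 + exp(3*c) - sqrt(2)*cos(sqrt(2)*c)


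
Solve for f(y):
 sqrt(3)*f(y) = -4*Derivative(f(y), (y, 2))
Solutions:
 f(y) = C1*sin(3^(1/4)*y/2) + C2*cos(3^(1/4)*y/2)


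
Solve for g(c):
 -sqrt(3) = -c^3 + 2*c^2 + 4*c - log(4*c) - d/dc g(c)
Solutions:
 g(c) = C1 - c^4/4 + 2*c^3/3 + 2*c^2 - c*log(c) - c*log(4) + c + sqrt(3)*c


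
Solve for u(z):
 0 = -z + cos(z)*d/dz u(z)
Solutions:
 u(z) = C1 + Integral(z/cos(z), z)


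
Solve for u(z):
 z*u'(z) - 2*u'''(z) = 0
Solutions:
 u(z) = C1 + Integral(C2*airyai(2^(2/3)*z/2) + C3*airybi(2^(2/3)*z/2), z)


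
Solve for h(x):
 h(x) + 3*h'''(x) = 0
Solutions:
 h(x) = C3*exp(-3^(2/3)*x/3) + (C1*sin(3^(1/6)*x/2) + C2*cos(3^(1/6)*x/2))*exp(3^(2/3)*x/6)


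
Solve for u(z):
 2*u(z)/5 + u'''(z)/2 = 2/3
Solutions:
 u(z) = C3*exp(-10^(2/3)*z/5) + (C1*sin(10^(2/3)*sqrt(3)*z/10) + C2*cos(10^(2/3)*sqrt(3)*z/10))*exp(10^(2/3)*z/10) + 5/3


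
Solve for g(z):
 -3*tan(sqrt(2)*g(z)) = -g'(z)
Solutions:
 g(z) = sqrt(2)*(pi - asin(C1*exp(3*sqrt(2)*z)))/2
 g(z) = sqrt(2)*asin(C1*exp(3*sqrt(2)*z))/2


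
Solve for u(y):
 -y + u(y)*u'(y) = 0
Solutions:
 u(y) = -sqrt(C1 + y^2)
 u(y) = sqrt(C1 + y^2)


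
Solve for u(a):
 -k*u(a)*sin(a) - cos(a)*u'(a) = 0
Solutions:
 u(a) = C1*exp(k*log(cos(a)))


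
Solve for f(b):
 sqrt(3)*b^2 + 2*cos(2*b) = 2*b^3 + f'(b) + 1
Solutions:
 f(b) = C1 - b^4/2 + sqrt(3)*b^3/3 - b + sin(2*b)


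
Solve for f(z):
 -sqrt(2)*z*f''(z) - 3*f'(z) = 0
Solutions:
 f(z) = C1 + C2*z^(1 - 3*sqrt(2)/2)


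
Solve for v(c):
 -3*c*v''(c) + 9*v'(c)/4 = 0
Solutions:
 v(c) = C1 + C2*c^(7/4)


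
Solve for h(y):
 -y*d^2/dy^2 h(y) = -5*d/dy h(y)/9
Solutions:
 h(y) = C1 + C2*y^(14/9)


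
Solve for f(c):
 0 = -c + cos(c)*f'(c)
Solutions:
 f(c) = C1 + Integral(c/cos(c), c)


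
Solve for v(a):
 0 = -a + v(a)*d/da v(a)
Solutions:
 v(a) = -sqrt(C1 + a^2)
 v(a) = sqrt(C1 + a^2)


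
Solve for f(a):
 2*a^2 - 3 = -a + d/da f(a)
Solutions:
 f(a) = C1 + 2*a^3/3 + a^2/2 - 3*a


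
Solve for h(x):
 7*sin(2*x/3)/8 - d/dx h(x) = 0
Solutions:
 h(x) = C1 - 21*cos(2*x/3)/16


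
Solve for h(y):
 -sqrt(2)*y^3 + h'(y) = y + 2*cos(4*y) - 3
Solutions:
 h(y) = C1 + sqrt(2)*y^4/4 + y^2/2 - 3*y + sin(4*y)/2


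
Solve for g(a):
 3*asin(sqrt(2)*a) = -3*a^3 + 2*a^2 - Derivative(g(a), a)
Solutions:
 g(a) = C1 - 3*a^4/4 + 2*a^3/3 - 3*a*asin(sqrt(2)*a) - 3*sqrt(2)*sqrt(1 - 2*a^2)/2


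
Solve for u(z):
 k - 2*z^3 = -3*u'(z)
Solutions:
 u(z) = C1 - k*z/3 + z^4/6


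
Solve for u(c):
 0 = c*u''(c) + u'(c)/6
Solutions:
 u(c) = C1 + C2*c^(5/6)


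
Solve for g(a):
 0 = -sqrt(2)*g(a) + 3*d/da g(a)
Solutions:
 g(a) = C1*exp(sqrt(2)*a/3)


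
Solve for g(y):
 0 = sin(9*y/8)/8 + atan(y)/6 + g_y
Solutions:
 g(y) = C1 - y*atan(y)/6 + log(y^2 + 1)/12 + cos(9*y/8)/9


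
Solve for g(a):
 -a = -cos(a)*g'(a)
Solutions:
 g(a) = C1 + Integral(a/cos(a), a)


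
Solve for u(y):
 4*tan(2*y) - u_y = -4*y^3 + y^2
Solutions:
 u(y) = C1 + y^4 - y^3/3 - 2*log(cos(2*y))


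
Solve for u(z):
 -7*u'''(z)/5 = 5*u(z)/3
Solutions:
 u(z) = C3*exp(-105^(2/3)*z/21) + (C1*sin(3^(1/6)*35^(2/3)*z/14) + C2*cos(3^(1/6)*35^(2/3)*z/14))*exp(105^(2/3)*z/42)


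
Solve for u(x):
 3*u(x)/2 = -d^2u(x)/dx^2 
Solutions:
 u(x) = C1*sin(sqrt(6)*x/2) + C2*cos(sqrt(6)*x/2)


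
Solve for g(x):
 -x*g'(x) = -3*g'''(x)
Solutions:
 g(x) = C1 + Integral(C2*airyai(3^(2/3)*x/3) + C3*airybi(3^(2/3)*x/3), x)


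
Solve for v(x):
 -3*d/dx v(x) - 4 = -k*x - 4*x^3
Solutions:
 v(x) = C1 + k*x^2/6 + x^4/3 - 4*x/3


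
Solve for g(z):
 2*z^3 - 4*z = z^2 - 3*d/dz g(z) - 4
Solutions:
 g(z) = C1 - z^4/6 + z^3/9 + 2*z^2/3 - 4*z/3


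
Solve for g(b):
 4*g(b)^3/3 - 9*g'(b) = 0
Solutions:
 g(b) = -3*sqrt(6)*sqrt(-1/(C1 + 4*b))/2
 g(b) = 3*sqrt(6)*sqrt(-1/(C1 + 4*b))/2


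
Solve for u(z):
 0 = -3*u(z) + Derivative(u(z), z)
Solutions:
 u(z) = C1*exp(3*z)


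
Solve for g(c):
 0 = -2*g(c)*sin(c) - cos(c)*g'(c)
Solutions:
 g(c) = C1*cos(c)^2


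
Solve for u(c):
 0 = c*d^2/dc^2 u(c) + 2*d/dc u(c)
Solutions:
 u(c) = C1 + C2/c


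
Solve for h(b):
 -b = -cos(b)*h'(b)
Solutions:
 h(b) = C1 + Integral(b/cos(b), b)


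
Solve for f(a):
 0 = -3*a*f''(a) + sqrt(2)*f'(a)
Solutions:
 f(a) = C1 + C2*a^(sqrt(2)/3 + 1)


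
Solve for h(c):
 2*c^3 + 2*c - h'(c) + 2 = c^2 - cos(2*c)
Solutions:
 h(c) = C1 + c^4/2 - c^3/3 + c^2 + 2*c + sin(2*c)/2


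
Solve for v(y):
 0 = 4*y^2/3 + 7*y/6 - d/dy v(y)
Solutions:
 v(y) = C1 + 4*y^3/9 + 7*y^2/12


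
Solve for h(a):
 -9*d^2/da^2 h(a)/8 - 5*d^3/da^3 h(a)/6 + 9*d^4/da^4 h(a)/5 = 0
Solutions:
 h(a) = C1 + C2*a + C3*exp(a*(25 - sqrt(7915))/108) + C4*exp(a*(25 + sqrt(7915))/108)


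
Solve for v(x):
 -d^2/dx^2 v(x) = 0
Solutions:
 v(x) = C1 + C2*x


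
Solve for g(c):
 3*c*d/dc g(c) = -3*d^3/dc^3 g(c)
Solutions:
 g(c) = C1 + Integral(C2*airyai(-c) + C3*airybi(-c), c)


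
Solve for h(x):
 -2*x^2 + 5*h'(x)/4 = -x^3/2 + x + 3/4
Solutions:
 h(x) = C1 - x^4/10 + 8*x^3/15 + 2*x^2/5 + 3*x/5


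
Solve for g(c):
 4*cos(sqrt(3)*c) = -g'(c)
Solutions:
 g(c) = C1 - 4*sqrt(3)*sin(sqrt(3)*c)/3


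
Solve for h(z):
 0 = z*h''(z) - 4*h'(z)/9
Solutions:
 h(z) = C1 + C2*z^(13/9)


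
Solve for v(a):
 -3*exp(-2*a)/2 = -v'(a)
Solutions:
 v(a) = C1 - 3*exp(-2*a)/4


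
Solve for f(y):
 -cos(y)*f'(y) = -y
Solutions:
 f(y) = C1 + Integral(y/cos(y), y)


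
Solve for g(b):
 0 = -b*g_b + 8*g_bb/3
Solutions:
 g(b) = C1 + C2*erfi(sqrt(3)*b/4)


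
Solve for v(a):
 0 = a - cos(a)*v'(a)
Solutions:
 v(a) = C1 + Integral(a/cos(a), a)


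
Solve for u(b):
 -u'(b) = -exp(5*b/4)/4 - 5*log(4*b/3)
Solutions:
 u(b) = C1 + 5*b*log(b) + 5*b*(-log(3) - 1 + 2*log(2)) + exp(5*b/4)/5


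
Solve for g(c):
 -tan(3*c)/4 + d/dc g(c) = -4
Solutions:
 g(c) = C1 - 4*c - log(cos(3*c))/12


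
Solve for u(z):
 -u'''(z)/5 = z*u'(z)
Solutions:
 u(z) = C1 + Integral(C2*airyai(-5^(1/3)*z) + C3*airybi(-5^(1/3)*z), z)


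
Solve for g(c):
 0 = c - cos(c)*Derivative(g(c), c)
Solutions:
 g(c) = C1 + Integral(c/cos(c), c)


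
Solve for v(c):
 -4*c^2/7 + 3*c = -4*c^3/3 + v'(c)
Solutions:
 v(c) = C1 + c^4/3 - 4*c^3/21 + 3*c^2/2


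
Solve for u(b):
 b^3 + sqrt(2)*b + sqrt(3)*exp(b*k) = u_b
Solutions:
 u(b) = C1 + b^4/4 + sqrt(2)*b^2/2 + sqrt(3)*exp(b*k)/k


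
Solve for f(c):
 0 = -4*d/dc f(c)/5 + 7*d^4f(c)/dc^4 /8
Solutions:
 f(c) = C1 + C4*exp(2*70^(2/3)*c/35) + (C2*sin(sqrt(3)*70^(2/3)*c/35) + C3*cos(sqrt(3)*70^(2/3)*c/35))*exp(-70^(2/3)*c/35)


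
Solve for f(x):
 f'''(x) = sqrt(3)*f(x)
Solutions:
 f(x) = C3*exp(3^(1/6)*x) + (C1*sin(3^(2/3)*x/2) + C2*cos(3^(2/3)*x/2))*exp(-3^(1/6)*x/2)


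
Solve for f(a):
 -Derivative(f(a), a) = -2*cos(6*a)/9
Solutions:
 f(a) = C1 + sin(6*a)/27


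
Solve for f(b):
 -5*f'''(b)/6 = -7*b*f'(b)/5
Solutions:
 f(b) = C1 + Integral(C2*airyai(210^(1/3)*b/5) + C3*airybi(210^(1/3)*b/5), b)


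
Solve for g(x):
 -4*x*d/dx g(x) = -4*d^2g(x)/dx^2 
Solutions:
 g(x) = C1 + C2*erfi(sqrt(2)*x/2)


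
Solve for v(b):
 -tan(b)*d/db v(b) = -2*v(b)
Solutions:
 v(b) = C1*sin(b)^2


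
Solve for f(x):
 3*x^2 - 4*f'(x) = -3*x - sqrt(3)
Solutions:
 f(x) = C1 + x^3/4 + 3*x^2/8 + sqrt(3)*x/4


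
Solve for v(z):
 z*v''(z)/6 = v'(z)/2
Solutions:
 v(z) = C1 + C2*z^4


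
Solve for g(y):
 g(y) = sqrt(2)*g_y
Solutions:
 g(y) = C1*exp(sqrt(2)*y/2)


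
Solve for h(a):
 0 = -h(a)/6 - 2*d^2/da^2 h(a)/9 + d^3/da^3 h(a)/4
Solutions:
 h(a) = C1*exp(a*(-(81*sqrt(7585) + 7073)^(1/3) - 64/(81*sqrt(7585) + 7073)^(1/3) + 16)/54)*sin(sqrt(3)*a*(-(81*sqrt(7585) + 7073)^(1/3) + 64/(81*sqrt(7585) + 7073)^(1/3))/54) + C2*exp(a*(-(81*sqrt(7585) + 7073)^(1/3) - 64/(81*sqrt(7585) + 7073)^(1/3) + 16)/54)*cos(sqrt(3)*a*(-(81*sqrt(7585) + 7073)^(1/3) + 64/(81*sqrt(7585) + 7073)^(1/3))/54) + C3*exp(a*(64/(81*sqrt(7585) + 7073)^(1/3) + 8 + (81*sqrt(7585) + 7073)^(1/3))/27)


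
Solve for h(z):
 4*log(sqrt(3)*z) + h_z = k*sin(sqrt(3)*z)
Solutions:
 h(z) = C1 - sqrt(3)*k*cos(sqrt(3)*z)/3 - 4*z*log(z) - 2*z*log(3) + 4*z


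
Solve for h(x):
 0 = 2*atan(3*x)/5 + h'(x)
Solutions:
 h(x) = C1 - 2*x*atan(3*x)/5 + log(9*x^2 + 1)/15


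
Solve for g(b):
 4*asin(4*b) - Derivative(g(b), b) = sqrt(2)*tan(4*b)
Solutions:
 g(b) = C1 + 4*b*asin(4*b) + sqrt(1 - 16*b^2) + sqrt(2)*log(cos(4*b))/4


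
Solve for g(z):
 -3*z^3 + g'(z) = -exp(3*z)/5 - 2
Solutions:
 g(z) = C1 + 3*z^4/4 - 2*z - exp(3*z)/15


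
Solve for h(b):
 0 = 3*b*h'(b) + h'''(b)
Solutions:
 h(b) = C1 + Integral(C2*airyai(-3^(1/3)*b) + C3*airybi(-3^(1/3)*b), b)


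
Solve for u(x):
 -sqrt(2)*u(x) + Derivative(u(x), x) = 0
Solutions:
 u(x) = C1*exp(sqrt(2)*x)


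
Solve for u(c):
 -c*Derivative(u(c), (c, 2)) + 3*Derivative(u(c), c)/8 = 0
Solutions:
 u(c) = C1 + C2*c^(11/8)


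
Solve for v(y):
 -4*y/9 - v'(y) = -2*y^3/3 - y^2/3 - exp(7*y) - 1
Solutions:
 v(y) = C1 + y^4/6 + y^3/9 - 2*y^2/9 + y + exp(7*y)/7


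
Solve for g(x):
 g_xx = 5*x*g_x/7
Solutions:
 g(x) = C1 + C2*erfi(sqrt(70)*x/14)


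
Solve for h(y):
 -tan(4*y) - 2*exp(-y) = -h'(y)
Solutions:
 h(y) = C1 + log(tan(4*y)^2 + 1)/8 - 2*exp(-y)


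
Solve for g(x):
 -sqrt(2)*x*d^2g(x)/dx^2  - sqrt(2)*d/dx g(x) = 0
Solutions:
 g(x) = C1 + C2*log(x)


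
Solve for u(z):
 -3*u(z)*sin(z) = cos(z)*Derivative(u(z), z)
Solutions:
 u(z) = C1*cos(z)^3


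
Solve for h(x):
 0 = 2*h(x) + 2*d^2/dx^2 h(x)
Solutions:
 h(x) = C1*sin(x) + C2*cos(x)


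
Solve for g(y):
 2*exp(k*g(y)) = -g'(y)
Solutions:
 g(y) = Piecewise((log(1/(C1*k + 2*k*y))/k, Ne(k, 0)), (nan, True))
 g(y) = Piecewise((C1 - 2*y, Eq(k, 0)), (nan, True))


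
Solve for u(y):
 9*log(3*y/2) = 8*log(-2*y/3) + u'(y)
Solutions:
 u(y) = C1 + y*log(y) + y*(-17*log(2) - 1 + 17*log(3) - 8*I*pi)


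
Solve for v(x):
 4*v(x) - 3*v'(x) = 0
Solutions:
 v(x) = C1*exp(4*x/3)


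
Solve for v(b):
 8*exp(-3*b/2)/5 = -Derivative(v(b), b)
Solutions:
 v(b) = C1 + 16*exp(-3*b/2)/15


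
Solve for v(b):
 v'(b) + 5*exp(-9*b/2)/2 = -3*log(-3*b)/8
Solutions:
 v(b) = C1 - 3*b*log(-b)/8 + 3*b*(1 - log(3))/8 + 5*exp(-9*b/2)/9


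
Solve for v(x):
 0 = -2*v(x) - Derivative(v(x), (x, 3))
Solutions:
 v(x) = C3*exp(-2^(1/3)*x) + (C1*sin(2^(1/3)*sqrt(3)*x/2) + C2*cos(2^(1/3)*sqrt(3)*x/2))*exp(2^(1/3)*x/2)


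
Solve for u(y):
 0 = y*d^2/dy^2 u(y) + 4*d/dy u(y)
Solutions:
 u(y) = C1 + C2/y^3


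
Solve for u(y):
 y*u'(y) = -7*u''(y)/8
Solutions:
 u(y) = C1 + C2*erf(2*sqrt(7)*y/7)


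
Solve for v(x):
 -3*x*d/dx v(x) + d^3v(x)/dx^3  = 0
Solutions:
 v(x) = C1 + Integral(C2*airyai(3^(1/3)*x) + C3*airybi(3^(1/3)*x), x)


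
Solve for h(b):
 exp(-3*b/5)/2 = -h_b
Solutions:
 h(b) = C1 + 5*exp(-3*b/5)/6


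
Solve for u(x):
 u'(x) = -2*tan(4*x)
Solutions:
 u(x) = C1 + log(cos(4*x))/2


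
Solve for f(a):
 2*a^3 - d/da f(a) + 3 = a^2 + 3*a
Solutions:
 f(a) = C1 + a^4/2 - a^3/3 - 3*a^2/2 + 3*a


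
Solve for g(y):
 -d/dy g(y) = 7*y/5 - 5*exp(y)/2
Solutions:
 g(y) = C1 - 7*y^2/10 + 5*exp(y)/2


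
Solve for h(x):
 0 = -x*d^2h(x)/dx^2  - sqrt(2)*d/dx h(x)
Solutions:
 h(x) = C1 + C2*x^(1 - sqrt(2))


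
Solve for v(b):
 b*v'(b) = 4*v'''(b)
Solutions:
 v(b) = C1 + Integral(C2*airyai(2^(1/3)*b/2) + C3*airybi(2^(1/3)*b/2), b)


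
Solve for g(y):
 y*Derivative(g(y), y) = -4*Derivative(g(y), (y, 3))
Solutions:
 g(y) = C1 + Integral(C2*airyai(-2^(1/3)*y/2) + C3*airybi(-2^(1/3)*y/2), y)


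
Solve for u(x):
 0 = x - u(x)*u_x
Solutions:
 u(x) = -sqrt(C1 + x^2)
 u(x) = sqrt(C1 + x^2)


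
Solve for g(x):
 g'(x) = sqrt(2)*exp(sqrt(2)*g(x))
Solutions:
 g(x) = sqrt(2)*(2*log(-1/(C1 + sqrt(2)*x)) - log(2))/4


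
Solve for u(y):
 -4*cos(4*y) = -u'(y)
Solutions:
 u(y) = C1 + sin(4*y)


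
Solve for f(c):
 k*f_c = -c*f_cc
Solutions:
 f(c) = C1 + c^(1 - re(k))*(C2*sin(log(c)*Abs(im(k))) + C3*cos(log(c)*im(k)))


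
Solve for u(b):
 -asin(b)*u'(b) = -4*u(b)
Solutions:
 u(b) = C1*exp(4*Integral(1/asin(b), b))


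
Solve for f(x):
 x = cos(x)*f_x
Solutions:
 f(x) = C1 + Integral(x/cos(x), x)


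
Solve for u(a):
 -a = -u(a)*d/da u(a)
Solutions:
 u(a) = -sqrt(C1 + a^2)
 u(a) = sqrt(C1 + a^2)


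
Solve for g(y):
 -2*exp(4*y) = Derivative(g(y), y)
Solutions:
 g(y) = C1 - exp(4*y)/2


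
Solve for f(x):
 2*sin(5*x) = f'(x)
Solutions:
 f(x) = C1 - 2*cos(5*x)/5


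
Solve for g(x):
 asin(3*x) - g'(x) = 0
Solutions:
 g(x) = C1 + x*asin(3*x) + sqrt(1 - 9*x^2)/3


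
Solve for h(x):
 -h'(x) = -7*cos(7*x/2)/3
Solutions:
 h(x) = C1 + 2*sin(7*x/2)/3


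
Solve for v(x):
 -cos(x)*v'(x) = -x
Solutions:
 v(x) = C1 + Integral(x/cos(x), x)


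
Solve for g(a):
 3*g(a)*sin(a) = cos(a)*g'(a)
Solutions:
 g(a) = C1/cos(a)^3


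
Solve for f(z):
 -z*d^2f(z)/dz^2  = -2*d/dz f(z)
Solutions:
 f(z) = C1 + C2*z^3


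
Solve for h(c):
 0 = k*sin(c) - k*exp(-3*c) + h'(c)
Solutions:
 h(c) = C1 + k*cos(c) - k*exp(-3*c)/3


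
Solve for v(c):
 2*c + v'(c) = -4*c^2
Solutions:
 v(c) = C1 - 4*c^3/3 - c^2


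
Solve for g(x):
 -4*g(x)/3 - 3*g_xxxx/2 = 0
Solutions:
 g(x) = (C1*sin(2^(1/4)*sqrt(3)*x/3) + C2*cos(2^(1/4)*sqrt(3)*x/3))*exp(-2^(1/4)*sqrt(3)*x/3) + (C3*sin(2^(1/4)*sqrt(3)*x/3) + C4*cos(2^(1/4)*sqrt(3)*x/3))*exp(2^(1/4)*sqrt(3)*x/3)


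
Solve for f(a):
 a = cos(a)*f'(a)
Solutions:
 f(a) = C1 + Integral(a/cos(a), a)


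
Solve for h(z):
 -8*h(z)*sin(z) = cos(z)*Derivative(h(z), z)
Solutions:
 h(z) = C1*cos(z)^8


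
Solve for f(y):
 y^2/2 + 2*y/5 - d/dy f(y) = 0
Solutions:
 f(y) = C1 + y^3/6 + y^2/5


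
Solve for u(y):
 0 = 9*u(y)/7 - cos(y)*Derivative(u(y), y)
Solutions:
 u(y) = C1*(sin(y) + 1)^(9/14)/(sin(y) - 1)^(9/14)


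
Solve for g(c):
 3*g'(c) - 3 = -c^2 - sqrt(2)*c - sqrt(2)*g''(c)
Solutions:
 g(c) = C1 + C2*exp(-3*sqrt(2)*c/2) - c^3/9 - sqrt(2)*c^2/18 + 29*c/27


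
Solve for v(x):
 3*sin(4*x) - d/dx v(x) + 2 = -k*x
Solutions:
 v(x) = C1 + k*x^2/2 + 2*x - 3*cos(4*x)/4


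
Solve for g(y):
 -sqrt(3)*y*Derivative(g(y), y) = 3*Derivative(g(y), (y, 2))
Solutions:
 g(y) = C1 + C2*erf(sqrt(2)*3^(3/4)*y/6)


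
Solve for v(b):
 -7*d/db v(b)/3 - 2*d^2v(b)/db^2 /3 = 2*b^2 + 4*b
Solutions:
 v(b) = C1 + C2*exp(-7*b/2) - 2*b^3/7 - 30*b^2/49 + 120*b/343


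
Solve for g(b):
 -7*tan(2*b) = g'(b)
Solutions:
 g(b) = C1 + 7*log(cos(2*b))/2


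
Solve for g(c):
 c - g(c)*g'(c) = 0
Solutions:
 g(c) = -sqrt(C1 + c^2)
 g(c) = sqrt(C1 + c^2)


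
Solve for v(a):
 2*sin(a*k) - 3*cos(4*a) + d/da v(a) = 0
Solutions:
 v(a) = C1 + 3*sin(4*a)/4 + 2*cos(a*k)/k


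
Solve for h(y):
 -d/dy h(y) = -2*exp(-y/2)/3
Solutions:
 h(y) = C1 - 4*exp(-y/2)/3


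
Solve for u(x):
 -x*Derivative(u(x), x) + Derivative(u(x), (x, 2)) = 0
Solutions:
 u(x) = C1 + C2*erfi(sqrt(2)*x/2)


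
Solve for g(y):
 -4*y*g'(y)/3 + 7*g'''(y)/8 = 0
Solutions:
 g(y) = C1 + Integral(C2*airyai(2*42^(2/3)*y/21) + C3*airybi(2*42^(2/3)*y/21), y)


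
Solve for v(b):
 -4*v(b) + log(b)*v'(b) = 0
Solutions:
 v(b) = C1*exp(4*li(b))


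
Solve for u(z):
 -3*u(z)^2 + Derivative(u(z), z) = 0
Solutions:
 u(z) = -1/(C1 + 3*z)


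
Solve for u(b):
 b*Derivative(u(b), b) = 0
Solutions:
 u(b) = C1


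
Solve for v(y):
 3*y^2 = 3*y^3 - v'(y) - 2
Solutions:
 v(y) = C1 + 3*y^4/4 - y^3 - 2*y


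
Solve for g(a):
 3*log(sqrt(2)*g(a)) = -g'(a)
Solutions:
 2*Integral(1/(2*log(_y) + log(2)), (_y, g(a)))/3 = C1 - a


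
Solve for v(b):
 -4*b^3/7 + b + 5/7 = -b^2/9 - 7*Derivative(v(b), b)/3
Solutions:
 v(b) = C1 + 3*b^4/49 - b^3/63 - 3*b^2/14 - 15*b/49


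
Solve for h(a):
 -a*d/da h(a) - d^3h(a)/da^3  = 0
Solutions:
 h(a) = C1 + Integral(C2*airyai(-a) + C3*airybi(-a), a)


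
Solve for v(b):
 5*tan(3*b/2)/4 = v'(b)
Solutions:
 v(b) = C1 - 5*log(cos(3*b/2))/6


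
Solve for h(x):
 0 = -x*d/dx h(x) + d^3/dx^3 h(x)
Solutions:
 h(x) = C1 + Integral(C2*airyai(x) + C3*airybi(x), x)


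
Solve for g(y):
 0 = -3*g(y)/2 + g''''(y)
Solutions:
 g(y) = C1*exp(-2^(3/4)*3^(1/4)*y/2) + C2*exp(2^(3/4)*3^(1/4)*y/2) + C3*sin(2^(3/4)*3^(1/4)*y/2) + C4*cos(2^(3/4)*3^(1/4)*y/2)


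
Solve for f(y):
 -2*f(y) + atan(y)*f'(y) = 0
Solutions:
 f(y) = C1*exp(2*Integral(1/atan(y), y))


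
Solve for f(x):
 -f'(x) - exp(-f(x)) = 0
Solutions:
 f(x) = log(C1 - x)


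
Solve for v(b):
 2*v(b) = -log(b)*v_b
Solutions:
 v(b) = C1*exp(-2*li(b))


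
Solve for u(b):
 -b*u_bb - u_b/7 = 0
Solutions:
 u(b) = C1 + C2*b^(6/7)


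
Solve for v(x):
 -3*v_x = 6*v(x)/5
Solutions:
 v(x) = C1*exp(-2*x/5)


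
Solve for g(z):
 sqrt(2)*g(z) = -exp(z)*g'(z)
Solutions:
 g(z) = C1*exp(sqrt(2)*exp(-z))


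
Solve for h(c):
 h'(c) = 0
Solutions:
 h(c) = C1


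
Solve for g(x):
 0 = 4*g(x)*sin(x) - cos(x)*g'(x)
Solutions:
 g(x) = C1/cos(x)^4


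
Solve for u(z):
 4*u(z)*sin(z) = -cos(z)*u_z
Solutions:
 u(z) = C1*cos(z)^4


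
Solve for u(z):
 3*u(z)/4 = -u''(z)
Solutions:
 u(z) = C1*sin(sqrt(3)*z/2) + C2*cos(sqrt(3)*z/2)


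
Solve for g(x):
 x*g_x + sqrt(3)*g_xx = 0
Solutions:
 g(x) = C1 + C2*erf(sqrt(2)*3^(3/4)*x/6)


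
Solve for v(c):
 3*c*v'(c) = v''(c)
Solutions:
 v(c) = C1 + C2*erfi(sqrt(6)*c/2)


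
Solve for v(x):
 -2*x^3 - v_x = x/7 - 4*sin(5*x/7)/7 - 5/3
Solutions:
 v(x) = C1 - x^4/2 - x^2/14 + 5*x/3 - 4*cos(5*x/7)/5


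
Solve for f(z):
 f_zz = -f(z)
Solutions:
 f(z) = C1*sin(z) + C2*cos(z)


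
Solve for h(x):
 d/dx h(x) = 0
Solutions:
 h(x) = C1


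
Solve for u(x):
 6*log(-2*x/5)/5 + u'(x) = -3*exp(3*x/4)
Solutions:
 u(x) = C1 - 6*x*log(-x)/5 + 6*x*(-log(2) + 1 + log(5))/5 - 4*exp(3*x/4)


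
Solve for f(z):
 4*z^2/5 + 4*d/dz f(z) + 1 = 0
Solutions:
 f(z) = C1 - z^3/15 - z/4


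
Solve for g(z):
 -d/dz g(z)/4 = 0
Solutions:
 g(z) = C1


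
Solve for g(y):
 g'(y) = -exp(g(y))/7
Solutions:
 g(y) = log(1/(C1 + y)) + log(7)


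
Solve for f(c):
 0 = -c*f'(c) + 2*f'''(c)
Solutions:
 f(c) = C1 + Integral(C2*airyai(2^(2/3)*c/2) + C3*airybi(2^(2/3)*c/2), c)


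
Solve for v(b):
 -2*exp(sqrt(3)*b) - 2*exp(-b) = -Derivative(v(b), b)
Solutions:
 v(b) = C1 + 2*sqrt(3)*exp(sqrt(3)*b)/3 - 2*exp(-b)


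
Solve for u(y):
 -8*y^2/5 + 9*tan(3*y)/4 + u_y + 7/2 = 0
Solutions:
 u(y) = C1 + 8*y^3/15 - 7*y/2 + 3*log(cos(3*y))/4


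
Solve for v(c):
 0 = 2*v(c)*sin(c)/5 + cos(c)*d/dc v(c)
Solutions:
 v(c) = C1*cos(c)^(2/5)


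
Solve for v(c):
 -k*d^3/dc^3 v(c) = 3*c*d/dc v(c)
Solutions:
 v(c) = C1 + Integral(C2*airyai(3^(1/3)*c*(-1/k)^(1/3)) + C3*airybi(3^(1/3)*c*(-1/k)^(1/3)), c)


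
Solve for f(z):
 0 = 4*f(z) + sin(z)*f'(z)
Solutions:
 f(z) = C1*(cos(z)^2 + 2*cos(z) + 1)/(cos(z)^2 - 2*cos(z) + 1)


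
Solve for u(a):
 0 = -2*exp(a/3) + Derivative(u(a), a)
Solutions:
 u(a) = C1 + 6*exp(a/3)


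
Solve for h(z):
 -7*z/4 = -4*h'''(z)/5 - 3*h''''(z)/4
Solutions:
 h(z) = C1 + C2*z + C3*z^2 + C4*exp(-16*z/15) + 35*z^4/384 - 175*z^3/512


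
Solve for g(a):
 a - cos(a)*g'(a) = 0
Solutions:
 g(a) = C1 + Integral(a/cos(a), a)


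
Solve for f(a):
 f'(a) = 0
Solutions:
 f(a) = C1


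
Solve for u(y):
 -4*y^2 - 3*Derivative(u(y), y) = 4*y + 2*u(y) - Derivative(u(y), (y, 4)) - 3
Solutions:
 u(y) = -2*y^2 + 4*y + (C1/sqrt(exp(sqrt(5)*y)) + C2*sqrt(exp(sqrt(5)*y)))*exp(y/2) + (C3*sin(sqrt(7)*y/2) + C4*cos(sqrt(7)*y/2))*exp(-y/2) - 9/2


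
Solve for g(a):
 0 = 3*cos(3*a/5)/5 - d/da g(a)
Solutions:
 g(a) = C1 + sin(3*a/5)


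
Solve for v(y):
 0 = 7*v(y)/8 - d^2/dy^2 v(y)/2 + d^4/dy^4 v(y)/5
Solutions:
 v(y) = (C1*sin(70^(1/4)*y*sin(atan(3*sqrt(5)/5)/2)/2) + C2*cos(70^(1/4)*y*sin(atan(3*sqrt(5)/5)/2)/2))*exp(-70^(1/4)*y*cos(atan(3*sqrt(5)/5)/2)/2) + (C3*sin(70^(1/4)*y*sin(atan(3*sqrt(5)/5)/2)/2) + C4*cos(70^(1/4)*y*sin(atan(3*sqrt(5)/5)/2)/2))*exp(70^(1/4)*y*cos(atan(3*sqrt(5)/5)/2)/2)


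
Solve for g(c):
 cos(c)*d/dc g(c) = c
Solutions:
 g(c) = C1 + Integral(c/cos(c), c)


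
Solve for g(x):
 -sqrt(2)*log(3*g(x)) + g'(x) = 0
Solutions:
 -sqrt(2)*Integral(1/(log(_y) + log(3)), (_y, g(x)))/2 = C1 - x


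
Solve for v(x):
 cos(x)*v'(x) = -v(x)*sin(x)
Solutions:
 v(x) = C1*cos(x)


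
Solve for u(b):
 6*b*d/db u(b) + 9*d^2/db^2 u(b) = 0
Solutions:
 u(b) = C1 + C2*erf(sqrt(3)*b/3)


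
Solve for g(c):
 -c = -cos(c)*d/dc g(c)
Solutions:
 g(c) = C1 + Integral(c/cos(c), c)


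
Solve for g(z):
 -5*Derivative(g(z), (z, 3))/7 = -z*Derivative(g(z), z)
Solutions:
 g(z) = C1 + Integral(C2*airyai(5^(2/3)*7^(1/3)*z/5) + C3*airybi(5^(2/3)*7^(1/3)*z/5), z)


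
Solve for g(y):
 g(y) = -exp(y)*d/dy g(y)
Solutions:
 g(y) = C1*exp(exp(-y))


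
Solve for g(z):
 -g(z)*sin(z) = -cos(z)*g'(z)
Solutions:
 g(z) = C1/cos(z)


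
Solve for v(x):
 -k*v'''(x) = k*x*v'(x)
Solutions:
 v(x) = C1 + Integral(C2*airyai(-x) + C3*airybi(-x), x)


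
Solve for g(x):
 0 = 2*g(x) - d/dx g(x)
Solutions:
 g(x) = C1*exp(2*x)


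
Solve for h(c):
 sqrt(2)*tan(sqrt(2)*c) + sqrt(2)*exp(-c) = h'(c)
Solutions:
 h(c) = C1 + log(tan(sqrt(2)*c)^2 + 1)/2 - sqrt(2)*exp(-c)


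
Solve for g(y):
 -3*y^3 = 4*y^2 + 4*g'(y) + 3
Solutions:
 g(y) = C1 - 3*y^4/16 - y^3/3 - 3*y/4


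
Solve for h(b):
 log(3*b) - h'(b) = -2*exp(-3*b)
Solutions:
 h(b) = C1 + b*log(b) + b*(-1 + log(3)) - 2*exp(-3*b)/3


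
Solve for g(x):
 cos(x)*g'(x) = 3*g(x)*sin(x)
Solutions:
 g(x) = C1/cos(x)^3


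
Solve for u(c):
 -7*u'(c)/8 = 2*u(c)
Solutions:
 u(c) = C1*exp(-16*c/7)


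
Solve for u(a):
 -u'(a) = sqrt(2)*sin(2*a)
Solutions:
 u(a) = C1 + sqrt(2)*cos(2*a)/2


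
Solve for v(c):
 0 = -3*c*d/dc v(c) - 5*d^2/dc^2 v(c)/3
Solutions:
 v(c) = C1 + C2*erf(3*sqrt(10)*c/10)


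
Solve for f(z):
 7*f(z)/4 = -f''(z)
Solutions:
 f(z) = C1*sin(sqrt(7)*z/2) + C2*cos(sqrt(7)*z/2)


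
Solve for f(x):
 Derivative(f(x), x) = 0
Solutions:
 f(x) = C1


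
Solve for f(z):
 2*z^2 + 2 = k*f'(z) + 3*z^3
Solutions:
 f(z) = C1 - 3*z^4/(4*k) + 2*z^3/(3*k) + 2*z/k


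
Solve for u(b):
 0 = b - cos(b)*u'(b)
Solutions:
 u(b) = C1 + Integral(b/cos(b), b)


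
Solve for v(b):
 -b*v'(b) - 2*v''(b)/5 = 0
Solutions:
 v(b) = C1 + C2*erf(sqrt(5)*b/2)


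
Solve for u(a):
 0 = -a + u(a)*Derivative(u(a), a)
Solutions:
 u(a) = -sqrt(C1 + a^2)
 u(a) = sqrt(C1 + a^2)


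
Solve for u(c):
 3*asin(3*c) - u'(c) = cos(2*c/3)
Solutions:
 u(c) = C1 + 3*c*asin(3*c) + sqrt(1 - 9*c^2) - 3*sin(2*c/3)/2


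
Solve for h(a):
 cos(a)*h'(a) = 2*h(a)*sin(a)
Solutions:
 h(a) = C1/cos(a)^2


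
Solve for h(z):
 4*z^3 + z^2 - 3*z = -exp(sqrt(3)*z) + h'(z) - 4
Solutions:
 h(z) = C1 + z^4 + z^3/3 - 3*z^2/2 + 4*z + sqrt(3)*exp(sqrt(3)*z)/3


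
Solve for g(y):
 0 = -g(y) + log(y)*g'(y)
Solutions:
 g(y) = C1*exp(li(y))


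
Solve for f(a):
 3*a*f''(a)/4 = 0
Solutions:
 f(a) = C1 + C2*a


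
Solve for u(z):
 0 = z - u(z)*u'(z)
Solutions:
 u(z) = -sqrt(C1 + z^2)
 u(z) = sqrt(C1 + z^2)


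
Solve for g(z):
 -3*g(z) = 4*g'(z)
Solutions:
 g(z) = C1*exp(-3*z/4)


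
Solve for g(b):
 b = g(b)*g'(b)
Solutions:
 g(b) = -sqrt(C1 + b^2)
 g(b) = sqrt(C1 + b^2)


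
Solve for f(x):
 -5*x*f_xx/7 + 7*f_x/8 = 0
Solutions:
 f(x) = C1 + C2*x^(89/40)


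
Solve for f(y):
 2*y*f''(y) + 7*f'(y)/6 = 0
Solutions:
 f(y) = C1 + C2*y^(5/12)


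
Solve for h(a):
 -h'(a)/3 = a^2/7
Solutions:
 h(a) = C1 - a^3/7


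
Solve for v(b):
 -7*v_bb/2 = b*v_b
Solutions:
 v(b) = C1 + C2*erf(sqrt(7)*b/7)


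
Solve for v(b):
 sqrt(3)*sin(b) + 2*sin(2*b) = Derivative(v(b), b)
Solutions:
 v(b) = C1 + 2*sin(b)^2 - sqrt(3)*cos(b)


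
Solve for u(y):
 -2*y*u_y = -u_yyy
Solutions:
 u(y) = C1 + Integral(C2*airyai(2^(1/3)*y) + C3*airybi(2^(1/3)*y), y)


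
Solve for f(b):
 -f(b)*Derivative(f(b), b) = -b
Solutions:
 f(b) = -sqrt(C1 + b^2)
 f(b) = sqrt(C1 + b^2)


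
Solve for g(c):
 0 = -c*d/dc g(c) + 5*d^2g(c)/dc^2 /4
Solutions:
 g(c) = C1 + C2*erfi(sqrt(10)*c/5)


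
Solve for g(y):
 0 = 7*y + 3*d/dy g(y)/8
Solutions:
 g(y) = C1 - 28*y^2/3


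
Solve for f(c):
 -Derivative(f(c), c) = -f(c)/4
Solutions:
 f(c) = C1*exp(c/4)


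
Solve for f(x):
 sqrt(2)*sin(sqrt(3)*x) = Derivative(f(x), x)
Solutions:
 f(x) = C1 - sqrt(6)*cos(sqrt(3)*x)/3


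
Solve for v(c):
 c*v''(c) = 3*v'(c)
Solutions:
 v(c) = C1 + C2*c^4


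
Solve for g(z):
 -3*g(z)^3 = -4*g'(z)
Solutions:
 g(z) = -sqrt(2)*sqrt(-1/(C1 + 3*z))
 g(z) = sqrt(2)*sqrt(-1/(C1 + 3*z))


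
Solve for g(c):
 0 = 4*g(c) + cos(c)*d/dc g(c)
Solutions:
 g(c) = C1*(sin(c)^2 - 2*sin(c) + 1)/(sin(c)^2 + 2*sin(c) + 1)


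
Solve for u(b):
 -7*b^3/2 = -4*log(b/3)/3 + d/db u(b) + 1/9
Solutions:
 u(b) = C1 - 7*b^4/8 + 4*b*log(b)/3 - 4*b*log(3)/3 - 13*b/9


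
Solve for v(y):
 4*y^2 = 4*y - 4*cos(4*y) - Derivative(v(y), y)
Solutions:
 v(y) = C1 - 4*y^3/3 + 2*y^2 - sin(4*y)


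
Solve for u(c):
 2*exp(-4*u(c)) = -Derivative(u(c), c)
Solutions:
 u(c) = log(-I*(C1 - 8*c)^(1/4))
 u(c) = log(I*(C1 - 8*c)^(1/4))
 u(c) = log(-(C1 - 8*c)^(1/4))
 u(c) = log(C1 - 8*c)/4


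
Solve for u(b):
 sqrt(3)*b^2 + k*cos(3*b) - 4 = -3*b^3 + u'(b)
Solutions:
 u(b) = C1 + 3*b^4/4 + sqrt(3)*b^3/3 - 4*b + k*sin(3*b)/3


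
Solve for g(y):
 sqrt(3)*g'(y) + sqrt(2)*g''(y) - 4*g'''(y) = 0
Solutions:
 g(y) = C1 + C2*exp(sqrt(2)*y*(1 - sqrt(1 + 8*sqrt(3)))/8) + C3*exp(sqrt(2)*y*(1 + sqrt(1 + 8*sqrt(3)))/8)


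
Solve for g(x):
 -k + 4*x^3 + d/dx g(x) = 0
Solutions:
 g(x) = C1 + k*x - x^4


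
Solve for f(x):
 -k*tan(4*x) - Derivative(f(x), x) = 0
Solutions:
 f(x) = C1 + k*log(cos(4*x))/4


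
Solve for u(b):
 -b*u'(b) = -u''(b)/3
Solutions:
 u(b) = C1 + C2*erfi(sqrt(6)*b/2)


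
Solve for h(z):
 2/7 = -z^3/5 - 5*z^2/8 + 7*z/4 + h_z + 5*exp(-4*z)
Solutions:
 h(z) = C1 + z^4/20 + 5*z^3/24 - 7*z^2/8 + 2*z/7 + 5*exp(-4*z)/4


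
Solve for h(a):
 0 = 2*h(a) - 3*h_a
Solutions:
 h(a) = C1*exp(2*a/3)


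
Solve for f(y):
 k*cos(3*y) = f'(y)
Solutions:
 f(y) = C1 + k*sin(3*y)/3


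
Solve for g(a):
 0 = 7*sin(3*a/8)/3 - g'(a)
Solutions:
 g(a) = C1 - 56*cos(3*a/8)/9


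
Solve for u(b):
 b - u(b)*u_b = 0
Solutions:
 u(b) = -sqrt(C1 + b^2)
 u(b) = sqrt(C1 + b^2)


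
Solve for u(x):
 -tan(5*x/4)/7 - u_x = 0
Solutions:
 u(x) = C1 + 4*log(cos(5*x/4))/35


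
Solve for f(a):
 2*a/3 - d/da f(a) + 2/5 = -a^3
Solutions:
 f(a) = C1 + a^4/4 + a^2/3 + 2*a/5


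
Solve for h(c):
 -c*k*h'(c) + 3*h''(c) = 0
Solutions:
 h(c) = Piecewise((-sqrt(6)*sqrt(pi)*C1*erf(sqrt(6)*c*sqrt(-k)/6)/(2*sqrt(-k)) - C2, (k > 0) | (k < 0)), (-C1*c - C2, True))


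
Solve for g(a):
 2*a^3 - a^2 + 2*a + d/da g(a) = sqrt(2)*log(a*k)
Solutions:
 g(a) = C1 - a^4/2 + a^3/3 - a^2 + sqrt(2)*a*log(a*k) - sqrt(2)*a


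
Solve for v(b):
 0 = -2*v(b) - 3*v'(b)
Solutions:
 v(b) = C1*exp(-2*b/3)


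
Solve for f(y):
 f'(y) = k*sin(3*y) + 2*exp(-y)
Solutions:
 f(y) = C1 - k*cos(3*y)/3 - 2*exp(-y)


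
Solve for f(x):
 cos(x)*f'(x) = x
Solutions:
 f(x) = C1 + Integral(x/cos(x), x)


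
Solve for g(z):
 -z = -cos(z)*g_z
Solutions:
 g(z) = C1 + Integral(z/cos(z), z)


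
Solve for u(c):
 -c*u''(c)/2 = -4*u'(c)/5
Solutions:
 u(c) = C1 + C2*c^(13/5)


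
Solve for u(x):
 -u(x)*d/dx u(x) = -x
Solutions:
 u(x) = -sqrt(C1 + x^2)
 u(x) = sqrt(C1 + x^2)


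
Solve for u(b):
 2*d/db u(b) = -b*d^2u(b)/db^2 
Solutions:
 u(b) = C1 + C2/b


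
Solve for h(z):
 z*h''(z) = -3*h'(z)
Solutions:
 h(z) = C1 + C2/z^2


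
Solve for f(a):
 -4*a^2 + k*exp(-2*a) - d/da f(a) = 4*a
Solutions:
 f(a) = C1 - 4*a^3/3 - 2*a^2 - k*exp(-2*a)/2


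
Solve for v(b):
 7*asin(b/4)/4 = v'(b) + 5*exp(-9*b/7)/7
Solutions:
 v(b) = C1 + 7*b*asin(b/4)/4 + 7*sqrt(16 - b^2)/4 + 5*exp(-9*b/7)/9


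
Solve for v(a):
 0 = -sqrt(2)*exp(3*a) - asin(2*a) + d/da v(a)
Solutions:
 v(a) = C1 + a*asin(2*a) + sqrt(1 - 4*a^2)/2 + sqrt(2)*exp(3*a)/3


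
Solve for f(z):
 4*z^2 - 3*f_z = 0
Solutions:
 f(z) = C1 + 4*z^3/9


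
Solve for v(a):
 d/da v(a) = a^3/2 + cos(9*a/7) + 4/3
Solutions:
 v(a) = C1 + a^4/8 + 4*a/3 + 7*sin(9*a/7)/9


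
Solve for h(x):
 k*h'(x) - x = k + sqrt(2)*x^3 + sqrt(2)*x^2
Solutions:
 h(x) = C1 + x + sqrt(2)*x^4/(4*k) + sqrt(2)*x^3/(3*k) + x^2/(2*k)


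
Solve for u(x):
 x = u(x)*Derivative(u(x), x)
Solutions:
 u(x) = -sqrt(C1 + x^2)
 u(x) = sqrt(C1 + x^2)


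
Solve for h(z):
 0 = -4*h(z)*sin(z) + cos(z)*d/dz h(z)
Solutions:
 h(z) = C1/cos(z)^4


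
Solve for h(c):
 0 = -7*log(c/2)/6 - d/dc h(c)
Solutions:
 h(c) = C1 - 7*c*log(c)/6 + 7*c*log(2)/6 + 7*c/6


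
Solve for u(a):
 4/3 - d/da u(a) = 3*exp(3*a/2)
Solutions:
 u(a) = C1 + 4*a/3 - 2*exp(3*a/2)


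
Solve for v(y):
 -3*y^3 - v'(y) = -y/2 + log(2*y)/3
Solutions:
 v(y) = C1 - 3*y^4/4 + y^2/4 - y*log(y)/3 - y*log(2)/3 + y/3


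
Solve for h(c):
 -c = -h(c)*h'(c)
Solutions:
 h(c) = -sqrt(C1 + c^2)
 h(c) = sqrt(C1 + c^2)


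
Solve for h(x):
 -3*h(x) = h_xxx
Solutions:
 h(x) = C3*exp(-3^(1/3)*x) + (C1*sin(3^(5/6)*x/2) + C2*cos(3^(5/6)*x/2))*exp(3^(1/3)*x/2)


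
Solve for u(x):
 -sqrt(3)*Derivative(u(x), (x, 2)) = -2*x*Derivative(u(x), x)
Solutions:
 u(x) = C1 + C2*erfi(3^(3/4)*x/3)


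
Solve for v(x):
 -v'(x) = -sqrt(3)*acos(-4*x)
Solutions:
 v(x) = C1 + sqrt(3)*(x*acos(-4*x) + sqrt(1 - 16*x^2)/4)


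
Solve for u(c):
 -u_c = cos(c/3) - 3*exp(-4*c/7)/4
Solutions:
 u(c) = C1 - 3*sin(c/3) - 21*exp(-4*c/7)/16


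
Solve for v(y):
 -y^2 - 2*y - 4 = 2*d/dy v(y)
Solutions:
 v(y) = C1 - y^3/6 - y^2/2 - 2*y


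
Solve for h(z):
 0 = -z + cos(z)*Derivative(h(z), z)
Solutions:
 h(z) = C1 + Integral(z/cos(z), z)


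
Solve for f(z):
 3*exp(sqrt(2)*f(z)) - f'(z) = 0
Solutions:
 f(z) = sqrt(2)*(2*log(-1/(C1 + 3*z)) - log(2))/4


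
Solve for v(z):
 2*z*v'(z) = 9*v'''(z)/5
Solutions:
 v(z) = C1 + Integral(C2*airyai(30^(1/3)*z/3) + C3*airybi(30^(1/3)*z/3), z)


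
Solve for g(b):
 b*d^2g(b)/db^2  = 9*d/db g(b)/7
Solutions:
 g(b) = C1 + C2*b^(16/7)


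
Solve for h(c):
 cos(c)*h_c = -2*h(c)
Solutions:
 h(c) = C1*(sin(c) - 1)/(sin(c) + 1)


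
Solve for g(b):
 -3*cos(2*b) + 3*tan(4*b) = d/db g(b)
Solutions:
 g(b) = C1 - 3*log(cos(4*b))/4 - 3*sin(2*b)/2


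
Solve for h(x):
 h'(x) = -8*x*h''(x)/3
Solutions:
 h(x) = C1 + C2*x^(5/8)


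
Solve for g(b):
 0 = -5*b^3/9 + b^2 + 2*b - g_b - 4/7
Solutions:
 g(b) = C1 - 5*b^4/36 + b^3/3 + b^2 - 4*b/7


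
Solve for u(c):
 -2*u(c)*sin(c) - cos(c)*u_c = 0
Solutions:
 u(c) = C1*cos(c)^2


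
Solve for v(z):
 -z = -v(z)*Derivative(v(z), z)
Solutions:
 v(z) = -sqrt(C1 + z^2)
 v(z) = sqrt(C1 + z^2)


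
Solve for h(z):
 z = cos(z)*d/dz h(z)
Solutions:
 h(z) = C1 + Integral(z/cos(z), z)


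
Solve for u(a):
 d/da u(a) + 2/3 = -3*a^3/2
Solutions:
 u(a) = C1 - 3*a^4/8 - 2*a/3


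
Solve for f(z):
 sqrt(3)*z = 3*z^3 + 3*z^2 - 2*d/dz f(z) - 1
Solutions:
 f(z) = C1 + 3*z^4/8 + z^3/2 - sqrt(3)*z^2/4 - z/2


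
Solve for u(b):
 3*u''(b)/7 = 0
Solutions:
 u(b) = C1 + C2*b


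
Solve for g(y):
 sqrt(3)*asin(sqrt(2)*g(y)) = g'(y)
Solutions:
 Integral(1/asin(sqrt(2)*_y), (_y, g(y))) = C1 + sqrt(3)*y


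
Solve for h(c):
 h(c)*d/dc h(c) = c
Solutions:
 h(c) = -sqrt(C1 + c^2)
 h(c) = sqrt(C1 + c^2)


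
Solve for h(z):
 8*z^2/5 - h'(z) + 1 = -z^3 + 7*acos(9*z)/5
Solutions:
 h(z) = C1 + z^4/4 + 8*z^3/15 - 7*z*acos(9*z)/5 + z + 7*sqrt(1 - 81*z^2)/45


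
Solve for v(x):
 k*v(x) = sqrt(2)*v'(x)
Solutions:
 v(x) = C1*exp(sqrt(2)*k*x/2)


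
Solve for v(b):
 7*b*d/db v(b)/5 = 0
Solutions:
 v(b) = C1


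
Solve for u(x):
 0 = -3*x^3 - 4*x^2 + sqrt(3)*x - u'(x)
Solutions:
 u(x) = C1 - 3*x^4/4 - 4*x^3/3 + sqrt(3)*x^2/2


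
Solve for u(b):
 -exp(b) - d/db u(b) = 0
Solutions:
 u(b) = C1 - exp(b)


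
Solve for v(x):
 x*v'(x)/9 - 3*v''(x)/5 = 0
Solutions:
 v(x) = C1 + C2*erfi(sqrt(30)*x/18)


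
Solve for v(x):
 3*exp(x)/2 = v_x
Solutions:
 v(x) = C1 + 3*exp(x)/2


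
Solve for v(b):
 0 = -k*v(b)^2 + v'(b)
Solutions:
 v(b) = -1/(C1 + b*k)


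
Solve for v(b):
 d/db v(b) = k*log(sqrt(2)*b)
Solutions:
 v(b) = C1 + b*k*log(b) - b*k + b*k*log(2)/2


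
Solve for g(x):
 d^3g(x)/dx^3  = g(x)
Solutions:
 g(x) = C3*exp(x) + (C1*sin(sqrt(3)*x/2) + C2*cos(sqrt(3)*x/2))*exp(-x/2)


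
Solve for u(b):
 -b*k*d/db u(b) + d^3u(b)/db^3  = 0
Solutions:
 u(b) = C1 + Integral(C2*airyai(b*k^(1/3)) + C3*airybi(b*k^(1/3)), b)


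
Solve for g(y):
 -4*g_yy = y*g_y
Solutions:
 g(y) = C1 + C2*erf(sqrt(2)*y/4)


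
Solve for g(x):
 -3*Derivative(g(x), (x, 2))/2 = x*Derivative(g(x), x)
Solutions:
 g(x) = C1 + C2*erf(sqrt(3)*x/3)


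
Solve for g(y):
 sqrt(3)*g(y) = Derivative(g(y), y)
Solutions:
 g(y) = C1*exp(sqrt(3)*y)


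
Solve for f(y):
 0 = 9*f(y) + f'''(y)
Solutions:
 f(y) = C3*exp(-3^(2/3)*y) + (C1*sin(3*3^(1/6)*y/2) + C2*cos(3*3^(1/6)*y/2))*exp(3^(2/3)*y/2)


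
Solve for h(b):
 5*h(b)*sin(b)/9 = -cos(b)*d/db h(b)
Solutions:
 h(b) = C1*cos(b)^(5/9)


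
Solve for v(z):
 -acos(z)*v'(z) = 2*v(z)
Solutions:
 v(z) = C1*exp(-2*Integral(1/acos(z), z))


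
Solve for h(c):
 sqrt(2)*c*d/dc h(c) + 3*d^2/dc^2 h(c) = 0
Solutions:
 h(c) = C1 + C2*erf(2^(3/4)*sqrt(3)*c/6)


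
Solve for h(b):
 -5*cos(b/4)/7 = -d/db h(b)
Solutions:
 h(b) = C1 + 20*sin(b/4)/7


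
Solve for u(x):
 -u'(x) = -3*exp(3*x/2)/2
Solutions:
 u(x) = C1 + exp(3*x/2)


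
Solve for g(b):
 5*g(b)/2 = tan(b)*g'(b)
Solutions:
 g(b) = C1*sin(b)^(5/2)


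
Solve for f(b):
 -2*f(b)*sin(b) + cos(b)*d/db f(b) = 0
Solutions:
 f(b) = C1/cos(b)^2


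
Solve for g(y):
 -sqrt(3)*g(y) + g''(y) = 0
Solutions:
 g(y) = C1*exp(-3^(1/4)*y) + C2*exp(3^(1/4)*y)


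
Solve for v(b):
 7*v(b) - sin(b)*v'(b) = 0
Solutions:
 v(b) = C1*sqrt(cos(b) - 1)*(cos(b)^3 - 3*cos(b)^2 + 3*cos(b) - 1)/(sqrt(cos(b) + 1)*(cos(b)^3 + 3*cos(b)^2 + 3*cos(b) + 1))


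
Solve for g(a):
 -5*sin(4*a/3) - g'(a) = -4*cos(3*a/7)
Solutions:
 g(a) = C1 + 28*sin(3*a/7)/3 + 15*cos(4*a/3)/4


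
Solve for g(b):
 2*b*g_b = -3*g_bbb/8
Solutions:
 g(b) = C1 + Integral(C2*airyai(-2*2^(1/3)*3^(2/3)*b/3) + C3*airybi(-2*2^(1/3)*3^(2/3)*b/3), b)


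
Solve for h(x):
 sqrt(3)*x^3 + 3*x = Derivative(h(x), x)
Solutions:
 h(x) = C1 + sqrt(3)*x^4/4 + 3*x^2/2


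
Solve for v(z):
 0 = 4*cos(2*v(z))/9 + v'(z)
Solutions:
 4*z/9 - log(sin(2*v(z)) - 1)/4 + log(sin(2*v(z)) + 1)/4 = C1


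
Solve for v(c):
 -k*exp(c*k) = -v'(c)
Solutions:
 v(c) = C1 + exp(c*k)


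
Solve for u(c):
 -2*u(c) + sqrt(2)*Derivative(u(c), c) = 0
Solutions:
 u(c) = C1*exp(sqrt(2)*c)


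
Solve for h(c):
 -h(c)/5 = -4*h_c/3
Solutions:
 h(c) = C1*exp(3*c/20)


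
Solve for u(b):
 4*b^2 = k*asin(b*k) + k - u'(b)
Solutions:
 u(b) = C1 - 4*b^3/3 + b*k + k*Piecewise((b*asin(b*k) + sqrt(-b^2*k^2 + 1)/k, Ne(k, 0)), (0, True))


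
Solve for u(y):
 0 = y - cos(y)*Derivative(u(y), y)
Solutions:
 u(y) = C1 + Integral(y/cos(y), y)


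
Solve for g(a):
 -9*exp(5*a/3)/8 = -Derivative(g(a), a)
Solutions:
 g(a) = C1 + 27*exp(5*a/3)/40


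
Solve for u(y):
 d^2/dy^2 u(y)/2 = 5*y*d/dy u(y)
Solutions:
 u(y) = C1 + C2*erfi(sqrt(5)*y)


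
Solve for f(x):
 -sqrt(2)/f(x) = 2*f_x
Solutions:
 f(x) = -sqrt(C1 - sqrt(2)*x)
 f(x) = sqrt(C1 - sqrt(2)*x)
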